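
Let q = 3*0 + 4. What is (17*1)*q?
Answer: 68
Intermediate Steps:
q = 4 (q = 0 + 4 = 4)
(17*1)*q = (17*1)*4 = 17*4 = 68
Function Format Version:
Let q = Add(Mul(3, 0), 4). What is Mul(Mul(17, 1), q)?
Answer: 68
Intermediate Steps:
q = 4 (q = Add(0, 4) = 4)
Mul(Mul(17, 1), q) = Mul(Mul(17, 1), 4) = Mul(17, 4) = 68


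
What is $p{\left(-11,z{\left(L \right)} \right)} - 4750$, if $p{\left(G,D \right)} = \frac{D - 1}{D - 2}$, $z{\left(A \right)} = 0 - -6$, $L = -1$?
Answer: $- \frac{18995}{4} \approx -4748.8$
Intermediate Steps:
$z{\left(A \right)} = 6$ ($z{\left(A \right)} = 0 + 6 = 6$)
$p{\left(G,D \right)} = \frac{-1 + D}{-2 + D}$
$p{\left(-11,z{\left(L \right)} \right)} - 4750 = \frac{-1 + 6}{-2 + 6} - 4750 = \frac{1}{4} \cdot 5 - 4750 = \frac{5}{4} - 4750 = - \frac{18995}{4}$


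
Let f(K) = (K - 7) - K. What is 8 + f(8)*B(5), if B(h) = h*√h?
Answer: 8 - 35*√5 ≈ -70.262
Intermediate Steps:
B(h) = h^(3/2)
f(K) = -7 (f(K) = (-7 + K) - K = -7)
8 + f(8)*B(5) = 8 - 35*√5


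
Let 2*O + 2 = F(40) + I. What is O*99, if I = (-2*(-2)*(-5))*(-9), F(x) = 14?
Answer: 9504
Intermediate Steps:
I = 180 (I = (4*(-5))*(-9) = -20*(-9) = 180)
O = 96 (O = -1 + (14 + 180)/2 = -1 + (1/2)*194 = -1 + 97 = 96)
O*99 = 96*99 = 9504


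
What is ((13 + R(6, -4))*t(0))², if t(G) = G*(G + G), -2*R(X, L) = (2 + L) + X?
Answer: 0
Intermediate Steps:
R(X, L) = -1 - L/2 - X/2 (R(X, L) = -((2 + L) + X)/2 = -(2 + L + X)/2 = -1 - L/2 - X/2)
t(G) = 2*G² (t(G) = G*(2*G) = 2*G²)
((13 + R(6, -4))*t(0))² = ((13 + (-1 - ½*(-4) - ½*6))*(2*0²))² = ((13 + (-1 + 2 - 3))*(2*0))² = ((13 - 2)*0)² = (11*0)² = 0² = 0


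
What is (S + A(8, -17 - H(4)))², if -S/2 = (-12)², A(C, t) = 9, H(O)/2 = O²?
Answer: 77841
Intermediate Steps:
H(O) = 2*O²
S = -288 (S = -2*(-12)² = -2*144 = -288)
(S + A(8, -17 - H(4)))² = (-288 + 9)² = (-279)² = 77841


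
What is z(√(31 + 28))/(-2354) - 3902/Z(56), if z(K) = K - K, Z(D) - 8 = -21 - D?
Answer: 3902/69 ≈ 56.551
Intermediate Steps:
Z(D) = -13 - D (Z(D) = 8 + (-21 - D) = -13 - D)
z(K) = 0
z(√(31 + 28))/(-2354) - 3902/Z(56) = 0/(-2354) - 3902/(-13 - 1*56) = 0*(-1/2354) - 3902/(-13 - 56) = 0 - 3902/(-69) = 0 - 3902*(-1/69) = 0 + 3902/69 = 3902/69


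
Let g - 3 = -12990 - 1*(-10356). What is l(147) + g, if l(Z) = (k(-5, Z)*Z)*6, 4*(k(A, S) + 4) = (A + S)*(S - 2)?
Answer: 4533936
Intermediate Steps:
k(A, S) = -4 + (-2 + S)*(A + S)/4 (k(A, S) = -4 + ((A + S)*(S - 2))/4 = -4 + ((A + S)*(-2 + S))/4 = -4 + ((-2 + S)*(A + S))/4 = -4 + (-2 + S)*(A + S)/4)
g = -2631 (g = 3 + (-12990 - 1*(-10356)) = 3 + (-12990 + 10356) = 3 - 2634 = -2631)
l(Z) = 6*Z*(-3/2 - 7*Z/4 + Z²/4) (l(Z) = ((-4 - ½*(-5) - Z/2 + Z²/4 + (¼)*(-5)*Z)*Z)*6 = ((-4 + 5/2 - Z/2 + Z²/4 - 5*Z/4)*Z)*6 = ((-3/2 - 7*Z/4 + Z²/4)*Z)*6 = (Z*(-3/2 - 7*Z/4 + Z²/4))*6 = 6*Z*(-3/2 - 7*Z/4 + Z²/4))
l(147) + g = (3/2)*147*(-6 + 147² - 7*147) - 2631 = (3/2)*147*(-6 + 21609 - 1029) - 2631 = (3/2)*147*20574 - 2631 = 4536567 - 2631 = 4533936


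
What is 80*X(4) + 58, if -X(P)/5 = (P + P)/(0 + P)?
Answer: -742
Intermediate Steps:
X(P) = -10 (X(P) = -5*(P + P)/(0 + P) = -5*2*P/P = -5*2 = -10)
80*X(4) + 58 = 80*(-10) + 58 = -800 + 58 = -742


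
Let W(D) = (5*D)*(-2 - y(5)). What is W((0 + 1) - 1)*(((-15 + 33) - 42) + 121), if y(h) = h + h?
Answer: 0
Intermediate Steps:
y(h) = 2*h
W(D) = -60*D (W(D) = (5*D)*(-2 - 2*5) = (5*D)*(-2 - 1*10) = (5*D)*(-2 - 10) = (5*D)*(-12) = -60*D)
W((0 + 1) - 1)*(((-15 + 33) - 42) + 121) = (-60*((0 + 1) - 1))*(((-15 + 33) - 42) + 121) = (-60*(1 - 1))*((18 - 42) + 121) = (-60*0)*(-24 + 121) = 0*97 = 0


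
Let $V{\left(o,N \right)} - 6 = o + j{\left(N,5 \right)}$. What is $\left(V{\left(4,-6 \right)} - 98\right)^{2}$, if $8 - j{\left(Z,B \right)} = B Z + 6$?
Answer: $3136$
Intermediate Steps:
$j{\left(Z,B \right)} = 2 - B Z$ ($j{\left(Z,B \right)} = 8 - \left(B Z + 6\right) = 8 - \left(6 + B Z\right) = 2 - B Z$)
$V{\left(o,N \right)} = 8 + o - 5 N$ ($V{\left(o,N \right)} = 6 + \left(o + \left(2 - 5 N\right)\right) = 6 - \left(-2 - o + 5 N\right) = 6 + \left(2 + o - 5 N\right) = 8 + o - 5 N$)
$\left(V{\left(4,-6 \right)} - 98\right)^{2} = \left(\left(8 + 4 - -30\right) - 98\right)^{2} = \left(\left(8 + 4 + 30\right) - 98\right)^{2} = \left(42 - 98\right)^{2} = \left(-56\right)^{2} = 3136$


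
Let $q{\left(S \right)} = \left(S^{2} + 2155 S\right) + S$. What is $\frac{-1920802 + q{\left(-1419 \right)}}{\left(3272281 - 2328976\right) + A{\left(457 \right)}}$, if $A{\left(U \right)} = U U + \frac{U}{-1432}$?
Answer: $- \frac{4248178360}{1649884071} \approx -2.5748$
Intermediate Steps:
$A{\left(U \right)} = U^{2} - \frac{U}{1432}$ ($A{\left(U \right)} = U^{2} + U \left(- \frac{1}{1432}\right) = U^{2} - \frac{U}{1432}$)
$q{\left(S \right)} = S^{2} + 2156 S$
$\frac{-1920802 + q{\left(-1419 \right)}}{\left(3272281 - 2328976\right) + A{\left(457 \right)}} = \frac{-1920802 - 1419 \left(2156 - 1419\right)}{\left(3272281 - 2328976\right) + 457 \left(- \frac{1}{1432} + 457\right)} = \frac{-1920802 - 1045803}{943305 + 457 \cdot \frac{654423}{1432}} = \frac{-1920802 - 1045803}{943305 + \frac{299071311}{1432}} = - \frac{2966605}{\frac{1649884071}{1432}} = \left(-2966605\right) \frac{1432}{1649884071} = - \frac{4248178360}{1649884071}$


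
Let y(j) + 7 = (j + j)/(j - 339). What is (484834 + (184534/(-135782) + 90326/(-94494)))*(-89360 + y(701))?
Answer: -25154423604584870986136/580583939937 ≈ -4.3326e+10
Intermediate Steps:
y(j) = -7 + 2*j/(-339 + j) (y(j) = -7 + (j + j)/(j - 339) = -7 + (2*j)/(-339 + j) = -7 + 2*j/(-339 + j))
(484834 + (184534/(-135782) + 90326/(-94494)))*(-89360 + y(701)) = (484834 + (184534/(-135782) + 90326/(-94494)))*(-89360 + (2373 - 5*701)/(-339 + 701)) = (484834 + (184534*(-1/135782) + 90326*(-1/94494)))*(-89360 + (2373 - 3505)/362) = (484834 + (-92267/67891 - 45163/47247))*(-89360 + (1/362)*(-1132)) = (484834 - 7425500182/3207646077)*(-89360 - 566/181) = (1555168452596036/3207646077)*(-16174726/181) = -25154423604584870986136/580583939937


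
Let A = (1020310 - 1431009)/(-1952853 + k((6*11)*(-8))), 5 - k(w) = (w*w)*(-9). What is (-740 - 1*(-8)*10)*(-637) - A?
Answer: 233841378059/556208 ≈ 4.2042e+5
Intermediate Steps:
k(w) = 5 + 9*w² (k(w) = 5 - w*w*(-9) = 5 - w²*(-9) = 5 - (-9)*w² = 5 + 9*w²)
A = -410699/556208 (A = (1020310 - 1431009)/(-1952853 + (5 + 9*((6*11)*(-8))²)) = -410699/(-1952853 + (5 + 9*(66*(-8))²)) = -410699/(-1952853 + (5 + 9*(-528)²)) = -410699/(-1952853 + (5 + 9*278784)) = -410699/(-1952853 + (5 + 2509056)) = -410699/(-1952853 + 2509061) = -410699/556208 ≈ -0.73839)
(-740 - 1*(-8)*10)*(-637) - A = (-740 - 1*(-8)*10)*(-637) - 1*(-410699/556208) = (-740 + 8*10)*(-637) + 410699/556208 = (-740 + 80)*(-637) + 410699/556208 = -660*(-637) + 410699/556208 = 420420 + 410699/556208 = 233841378059/556208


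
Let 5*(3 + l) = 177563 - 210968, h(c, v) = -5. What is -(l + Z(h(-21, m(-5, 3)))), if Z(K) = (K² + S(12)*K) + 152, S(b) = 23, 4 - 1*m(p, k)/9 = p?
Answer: 6622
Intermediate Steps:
m(p, k) = 36 - 9*p
Z(K) = 152 + K² + 23*K (Z(K) = (K² + 23*K) + 152 = 152 + K² + 23*K)
l = -6684 (l = -3 + (177563 - 210968)/5 = -3 + (⅕)*(-33405) = -3 - 6681 = -6684)
-(l + Z(h(-21, m(-5, 3)))) = -(-6684 + (152 + (-5)² + 23*(-5))) = -(-6684 + (152 + 25 - 115)) = -(-6684 + 62) = -1*(-6622) = 6622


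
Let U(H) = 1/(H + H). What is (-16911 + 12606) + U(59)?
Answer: -507989/118 ≈ -4305.0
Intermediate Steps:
U(H) = 1/(2*H)
(-16911 + 12606) + U(59) = (-16911 + 12606) + (½)/59 = -4305 + (½)*(1/59) = -4305 + 1/118 = -507989/118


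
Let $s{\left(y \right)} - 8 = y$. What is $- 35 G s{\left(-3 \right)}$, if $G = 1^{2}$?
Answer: $-175$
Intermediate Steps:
$s{\left(y \right)} = 8 + y$
$G = 1$
$- 35 G s{\left(-3 \right)} = \left(-35\right) 1 \left(8 - 3\right) = \left(-35\right) 5 = -175$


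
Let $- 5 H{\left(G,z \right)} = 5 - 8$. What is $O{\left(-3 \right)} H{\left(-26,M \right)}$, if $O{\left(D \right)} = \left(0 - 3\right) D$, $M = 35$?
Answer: $\frac{27}{5} \approx 5.4$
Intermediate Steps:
$H{\left(G,z \right)} = \frac{3}{5}$ ($H{\left(G,z \right)} = - \frac{5 - 8}{5} = \left(- \frac{1}{5}\right) \left(-3\right) = \frac{3}{5}$)
$O{\left(D \right)} = - 3 D$
$O{\left(-3 \right)} H{\left(-26,M \right)} = \left(-3\right) \left(-3\right) \frac{3}{5} = 9 \cdot \frac{3}{5} = \frac{27}{5}$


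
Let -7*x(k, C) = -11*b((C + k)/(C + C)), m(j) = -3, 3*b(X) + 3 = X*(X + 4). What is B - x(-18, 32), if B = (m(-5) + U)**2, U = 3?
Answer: 7799/7168 ≈ 1.0880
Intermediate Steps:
b(X) = -1 + X*(4 + X)/3 (b(X) = -1 + (X*(X + 4))/3 = -1 + (X*(4 + X))/3 = -1 + X*(4 + X)/3)
x(k, C) = -11/7 + 11*(C + k)**2/(84*C**2) + 22*(C + k)/(21*C) (x(k, C) = -(-11)*(-1 + ((C + k)/(C + C))**2/3 + 4*((C + k)/(C + C))/3)/7 = -(-11)*(-1 + ((C + k)/((2*C)))**2/3 + 4*((C + k)/((2*C)))/3)/7 = -(-11)*(-1 + ((C + k)*(1/(2*C)))**2/3 + 4*((C + k)*(1/(2*C)))/3)/7 = -(-11)*(-1 + ((C + k)/(2*C))**2/3 + 4*((C + k)/(2*C))/3)/7 = -(-11)*(-1 + ((C + k)**2/(4*C**2))/3 + 2*(C + k)/(3*C))/7 = -(-11)*(-1 + (C + k)**2/(12*C**2) + 2*(C + k)/(3*C))/7 = -(11 - 22*(C + k)/(3*C) - 11*(C + k)**2/(12*C**2))/7 = -11/7 + 11*(C + k)**2/(84*C**2) + 22*(C + k)/(21*C))
B = 0 (B = (-3 + 3)**2 = 0**2 = 0)
B - x(-18, 32) = 0 - 11*((-18)**2 - 3*32**2 + 10*32*(-18))/(84*32**2) = 0 - 11*(324 - 3*1024 - 5760)/(84*1024) = 0 - 11*(324 - 3072 - 5760)/(84*1024) = 0 - 11*(-8508)/(84*1024) = 0 - 1*(-7799/7168) = 0 + 7799/7168 = 7799/7168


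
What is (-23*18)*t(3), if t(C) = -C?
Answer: 1242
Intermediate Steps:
(-23*18)*t(3) = (-23*18)*(-1*3) = -414*(-3) = 1242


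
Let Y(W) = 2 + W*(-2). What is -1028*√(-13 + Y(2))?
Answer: -1028*I*√15 ≈ -3981.4*I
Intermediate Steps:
Y(W) = 2 - 2*W
-1028*√(-13 + Y(2)) = -1028*√(-13 + (2 - 2*2)) = -1028*√(-13 + (2 - 4)) = -1028*√(-13 - 2) = -1028*I*√15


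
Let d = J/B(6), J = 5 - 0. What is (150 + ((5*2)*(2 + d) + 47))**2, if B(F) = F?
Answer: 456976/9 ≈ 50775.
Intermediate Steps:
J = 5 (J = 5 - 1*0 = 5 + 0 = 5)
d = 5/6 ≈ 0.83333
(150 + ((5*2)*(2 + d) + 47))**2 = (150 + ((5*2)*(2 + 5/6) + 47))**2 = (150 + (10*(17/6) + 47))**2 = (150 + (85/3 + 47))**2 = (150 + 226/3)**2 = (676/3)**2 = 456976/9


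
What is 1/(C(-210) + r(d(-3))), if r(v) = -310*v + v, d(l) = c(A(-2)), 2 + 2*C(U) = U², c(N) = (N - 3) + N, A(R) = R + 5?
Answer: 1/21122 ≈ 4.7344e-5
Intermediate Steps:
A(R) = 5 + R
c(N) = -3 + 2*N (c(N) = (-3 + N) + N = -3 + 2*N)
C(U) = -1 + U²/2
d(l) = 3 (d(l) = -3 + 2*(5 - 2) = -3 + 2*3 = -3 + 6 = 3)
r(v) = -309*v
1/(C(-210) + r(d(-3))) = 1/((-1 + (½)*(-210)²) - 309*3) = 1/((-1 + (½)*44100) - 927) = 1/((-1 + 22050) - 927) = 1/(22049 - 927) = 1/21122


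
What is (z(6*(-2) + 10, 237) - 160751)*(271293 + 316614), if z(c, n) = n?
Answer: -94367304198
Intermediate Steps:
(z(6*(-2) + 10, 237) - 160751)*(271293 + 316614) = (237 - 160751)*(271293 + 316614) = -160514*587907 = -94367304198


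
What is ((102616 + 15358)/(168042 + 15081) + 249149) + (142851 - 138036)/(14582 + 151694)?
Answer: 7586348420066321/30448959948 ≈ 2.4915e+5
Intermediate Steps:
((102616 + 15358)/(168042 + 15081) + 249149) + (142851 - 138036)/(14582 + 151694) = (117974/183123 + 249149) + 4815/166276 = 45625030301/183123 + 4815/166276 = 7586348420066321/30448959948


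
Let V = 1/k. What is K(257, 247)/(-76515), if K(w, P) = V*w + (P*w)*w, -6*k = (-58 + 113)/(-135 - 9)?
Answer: -897497713/4208325 ≈ -213.27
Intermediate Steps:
k = 55/864 (k = -(-58 + 113)/(6*(-135 - 9)) = -55/(6*(-144)) = -55*(-1)/(6*144) = -⅙*(-55/144) = 55/864 ≈ 0.063657)
V = 864/55 (V = 1/(55/864) = 864/55 ≈ 15.709)
K(w, P) = 864*w/55 + P*w² (K(w, P) = 864*w/55 + (P*w)*w = 864*w/55 + P*w²)
K(257, 247)/(-76515) = ((1/55)*257*(864 + 55*247*257))/(-76515) = ((1/55)*257*(864 + 3491345))*(-1/76515) = ((1/55)*257*3492209)*(-1/76515) = (897497713/55)*(-1/76515) = -897497713/4208325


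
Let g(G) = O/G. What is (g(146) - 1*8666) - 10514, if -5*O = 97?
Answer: -14001497/730 ≈ -19180.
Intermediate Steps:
O = -97/5 (O = -1/5*97 = -97/5 ≈ -19.400)
g(G) = -97/(5*G)
(g(146) - 1*8666) - 10514 = (-97/5/146 - 1*8666) - 10514 = (-97/5*1/146 - 8666) - 10514 = (-97/730 - 8666) - 10514 = -6326277/730 - 10514 = -14001497/730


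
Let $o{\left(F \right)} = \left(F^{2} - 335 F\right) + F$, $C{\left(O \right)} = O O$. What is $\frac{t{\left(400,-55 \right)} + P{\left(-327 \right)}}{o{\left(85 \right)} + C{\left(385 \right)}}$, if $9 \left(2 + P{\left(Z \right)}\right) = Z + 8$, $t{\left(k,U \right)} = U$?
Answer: $- \frac{208}{285885} \approx -0.00072757$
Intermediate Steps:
$P{\left(Z \right)} = - \frac{10}{9} + \frac{Z}{9}$ ($P{\left(Z \right)} = -2 + \frac{Z + 8}{9} = -2 + \frac{8 + Z}{9} = -2 + \left(\frac{8}{9} + \frac{Z}{9}\right) = - \frac{10}{9} + \frac{Z}{9}$)
$C{\left(O \right)} = O^{2}$
$o{\left(F \right)} = F^{2} - 334 F$
$\frac{t{\left(400,-55 \right)} + P{\left(-327 \right)}}{o{\left(85 \right)} + C{\left(385 \right)}} = \frac{-55 + \left(- \frac{10}{9} + \frac{1}{9} \left(-327\right)\right)}{85 \left(-334 + 85\right) + 385^{2}} = \frac{-55 - \frac{337}{9}}{85 \left(-249\right) + 148225} = \frac{-55 - \frac{337}{9}}{-21165 + 148225} = - \frac{832}{9 \cdot 127060} = \left(- \frac{832}{9}\right) \frac{1}{127060} = - \frac{208}{285885}$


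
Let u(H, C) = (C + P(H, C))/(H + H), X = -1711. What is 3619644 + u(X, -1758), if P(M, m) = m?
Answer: 6193212642/1711 ≈ 3.6196e+6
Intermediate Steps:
u(H, C) = C/H (u(H, C) = (C + C)/(H + H) = (2*C)/((2*H)) = (2*C)*(1/(2*H)) = C/H)
3619644 + u(X, -1758) = 3619644 - 1758/(-1711) = 3619644 - 1758*(-1/1711) = 3619644 + 1758/1711 = 6193212642/1711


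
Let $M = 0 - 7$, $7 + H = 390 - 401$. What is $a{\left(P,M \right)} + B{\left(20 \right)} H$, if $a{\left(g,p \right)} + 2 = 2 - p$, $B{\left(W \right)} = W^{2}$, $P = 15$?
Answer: $-7193$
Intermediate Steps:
$H = -18$ ($H = -7 + \left(390 - 401\right) = -7 - 11 = -18$)
$M = -7$ ($M = 0 - 7 = -7$)
$a{\left(g,p \right)} = - p$ ($a{\left(g,p \right)} = -2 - \left(-2 + p\right) = - p$)
$a{\left(P,M \right)} + B{\left(20 \right)} H = \left(-1\right) \left(-7\right) + 20^{2} \left(-18\right) = 7 + 400 \left(-18\right) = 7 - 7200 = -7193$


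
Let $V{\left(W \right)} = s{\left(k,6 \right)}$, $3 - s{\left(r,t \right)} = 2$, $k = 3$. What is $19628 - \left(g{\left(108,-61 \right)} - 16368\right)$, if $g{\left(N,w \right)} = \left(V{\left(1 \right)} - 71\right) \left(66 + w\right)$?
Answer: $36346$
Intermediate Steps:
$s{\left(r,t \right)} = 1$ ($s{\left(r,t \right)} = 3 - 2 = 1$)
$V{\left(W \right)} = 1$
$g{\left(N,w \right)} = -4620 - 70 w$ ($g{\left(N,w \right)} = \left(1 - 71\right) \left(66 + w\right) = - 70 \left(66 + w\right) = -4620 - 70 w$)
$19628 - \left(g{\left(108,-61 \right)} - 16368\right) = 19628 - \left(\left(-4620 - -4270\right) - 16368\right) = 19628 - \left(\left(-4620 + 4270\right) - 16368\right) = 19628 - \left(-350 - 16368\right) = 19628 - -16718 = 19628 + 16718 = 36346$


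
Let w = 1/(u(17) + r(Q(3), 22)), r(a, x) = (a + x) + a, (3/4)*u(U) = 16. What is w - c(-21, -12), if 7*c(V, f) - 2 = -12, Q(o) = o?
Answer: 1501/1036 ≈ 1.4488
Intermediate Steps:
u(U) = 64/3 (u(U) = (4/3)*16 = 64/3)
c(V, f) = -10/7 (c(V, f) = 2/7 + (⅐)*(-12) = 2/7 - 12/7 = -10/7)
r(a, x) = x + 2*a
w = 3/148 (w = 1/(64/3 + (22 + 2*3)) = 1/(64/3 + (22 + 6)) = 1/(64/3 + 28) = 1/(148/3) = 3/148 ≈ 0.020270)
w - c(-21, -12) = 3/148 - 1*(-10/7) = 3/148 + 10/7 = 1501/1036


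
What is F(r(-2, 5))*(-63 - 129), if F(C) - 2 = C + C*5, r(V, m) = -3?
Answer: 3072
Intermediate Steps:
F(C) = 2 + 6*C (F(C) = 2 + (C + C*5) = 2 + (C + 5*C) = 2 + 6*C)
F(r(-2, 5))*(-63 - 129) = (2 + 6*(-3))*(-63 - 129) = (2 - 18)*(-192) = -16*(-192) = 3072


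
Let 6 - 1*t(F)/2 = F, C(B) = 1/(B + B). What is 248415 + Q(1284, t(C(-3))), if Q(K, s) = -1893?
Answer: 246522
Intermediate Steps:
C(B) = 1/(2*B)
t(F) = 12 - 2*F
248415 + Q(1284, t(C(-3))) = 248415 - 1893 = 246522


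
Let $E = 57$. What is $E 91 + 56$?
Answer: $5243$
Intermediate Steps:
$E 91 + 56 = 57 \cdot 91 + 56 = 5187 + 56 = 5243$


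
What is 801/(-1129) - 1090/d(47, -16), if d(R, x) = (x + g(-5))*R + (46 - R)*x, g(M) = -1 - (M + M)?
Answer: 979897/353377 ≈ 2.7729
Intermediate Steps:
g(M) = -1 - 2*M
d(R, x) = R*(9 + x) + x*(46 - R) (d(R, x) = (x + (-1 - 2*(-5)))*R + (46 - R)*x = (x + (-1 + 10))*R + x*(46 - R) = (x + 9)*R + x*(46 - R) = (9 + x)*R + x*(46 - R) = R*(9 + x) + x*(46 - R))
801/(-1129) - 1090/d(47, -16) = 801/(-1129) - 1090/(9*47 + 46*(-16)) = 801*(-1/1129) - 1090/(423 - 736) = -801/1129 - 1090/(-313) = -801/1129 - 1090*(-1/313) = -801/1129 + 1090/313 = 979897/353377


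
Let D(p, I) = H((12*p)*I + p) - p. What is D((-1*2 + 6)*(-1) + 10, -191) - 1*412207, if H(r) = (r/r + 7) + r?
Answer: -425951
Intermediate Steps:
H(r) = 8 + r (H(r) = (1 + 7) + r = 8 + r)
D(p, I) = 8 + 12*I*p (D(p, I) = (8 + ((12*p)*I + p)) - p = (8 + (12*I*p + p)) - p = (8 + (p + 12*I*p)) - p = (8 + p + 12*I*p) - p = 8 + 12*I*p)
D((-1*2 + 6)*(-1) + 10, -191) - 1*412207 = (8 + 12*(-191)*((-1*2 + 6)*(-1) + 10)) - 1*412207 = (8 + 12*(-191)*((-2 + 6)*(-1) + 10)) - 412207 = (8 + 12*(-191)*(4*(-1) + 10)) - 412207 = (8 + 12*(-191)*(-4 + 10)) - 412207 = (8 + 12*(-191)*6) - 412207 = (8 - 13752) - 412207 = -13744 - 412207 = -425951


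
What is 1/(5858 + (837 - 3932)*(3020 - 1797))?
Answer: -1/3779327 ≈ -2.6460e-7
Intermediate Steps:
1/(5858 + (837 - 3932)*(3020 - 1797)) = 1/(5858 - 3095*1223) = 1/(5858 - 3785185) = 1/(-3779327) = -1/3779327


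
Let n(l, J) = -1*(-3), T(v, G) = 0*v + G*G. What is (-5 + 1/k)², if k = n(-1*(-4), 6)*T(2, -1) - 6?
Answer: 256/9 ≈ 28.444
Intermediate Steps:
T(v, G) = G² (T(v, G) = 0 + G² = G²)
n(l, J) = 3
k = -3 (k = 3*(-1)² - 6 = 3*1 - 6 = 3 - 6 = -3)
(-5 + 1/k)² = (-5 + 1/(-3))² = (-5 - ⅓)² = (-16/3)² = 256/9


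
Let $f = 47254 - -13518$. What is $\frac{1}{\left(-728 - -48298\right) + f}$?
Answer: $\frac{1}{108342} \approx 9.23 \cdot 10^{-6}$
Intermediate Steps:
$f = 60772$ ($f = 47254 + 13518 = 60772$)
$\frac{1}{\left(-728 - -48298\right) + f} = \frac{1}{\left(-728 - -48298\right) + 60772} = \frac{1}{\left(-728 + 48298\right) + 60772} = \frac{1}{47570 + 60772} = \frac{1}{108342}$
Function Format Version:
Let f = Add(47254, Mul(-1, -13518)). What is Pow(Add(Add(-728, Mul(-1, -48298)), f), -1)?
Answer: Rational(1, 108342) ≈ 9.2300e-6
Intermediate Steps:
f = 60772 (f = Add(47254, 13518) = 60772)
Pow(Add(Add(-728, Mul(-1, -48298)), f), -1) = Pow(Add(Add(-728, Mul(-1, -48298)), 60772), -1) = Pow(Add(Add(-728, 48298), 60772), -1) = Pow(Add(47570, 60772), -1) = Pow(108342, -1) = Rational(1, 108342)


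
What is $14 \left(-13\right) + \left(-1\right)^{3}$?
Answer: $-183$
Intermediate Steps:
$14 \left(-13\right) + \left(-1\right)^{3} = -182 - 1 = -183$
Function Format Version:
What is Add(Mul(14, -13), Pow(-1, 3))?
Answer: -183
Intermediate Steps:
Add(Mul(14, -13), Pow(-1, 3)) = Add(-182, -1) = -183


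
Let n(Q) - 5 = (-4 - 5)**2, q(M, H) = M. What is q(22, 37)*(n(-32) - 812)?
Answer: -15972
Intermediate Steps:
n(Q) = 86 (n(Q) = 5 + (-4 - 5)**2 = 5 + (-9)**2 = 5 + 81 = 86)
q(22, 37)*(n(-32) - 812) = 22*(86 - 812) = 22*(-726) = -15972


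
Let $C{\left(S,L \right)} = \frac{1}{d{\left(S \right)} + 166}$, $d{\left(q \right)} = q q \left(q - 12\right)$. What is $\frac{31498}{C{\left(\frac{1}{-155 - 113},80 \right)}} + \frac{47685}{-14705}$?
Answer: $\frac{8705843376453039}{1665023968} \approx 5.2287 \cdot 10^{6}$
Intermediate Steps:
$d{\left(q \right)} = q^{2} \left(-12 + q\right)$
$C{\left(S,L \right)} = \frac{1}{166 + S^{2} \left(-12 + S\right)}$ ($C{\left(S,L \right)} = \frac{1}{S^{2} \left(-12 + S\right) + 166} = \frac{1}{166 + S^{2} \left(-12 + S\right)}$)
$\frac{31498}{C{\left(\frac{1}{-155 - 113},80 \right)}} + \frac{47685}{-14705} = \frac{31498}{\frac{1}{166 + \left(\frac{1}{-155 - 113}\right)^{2} \left(-12 + \frac{1}{-155 - 113}\right)}} + \frac{47685}{-14705} = \frac{31498}{\frac{1}{166 + \left(\frac{1}{-268}\right)^{2} \left(-12 + \frac{1}{-268}\right)}} + 47685 \left(- \frac{1}{14705}\right) = \frac{31498}{\frac{1}{166 + \left(- \frac{1}{268}\right)^{2} \left(-12 - \frac{1}{268}\right)}} - \frac{561}{173} = \frac{31498}{\frac{1}{166 + \frac{1}{71824} \left(- \frac{3217}{268}\right)}} - \frac{561}{173} = \frac{31498}{\frac{1}{166 - \frac{3217}{19248832}}} - \frac{561}{173} = \frac{31498}{\frac{1}{\frac{3195302895}{19248832}}} - \frac{561}{173} = \frac{31498}{\frac{19248832}{3195302895}} - \frac{561}{173} = 31498 \cdot \frac{3195302895}{19248832} - \frac{561}{173} = \frac{50322825293355}{9624416} - \frac{561}{173} = \frac{8705843376453039}{1665023968}$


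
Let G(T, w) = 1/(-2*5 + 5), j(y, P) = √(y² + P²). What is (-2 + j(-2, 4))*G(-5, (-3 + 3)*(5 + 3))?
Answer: ⅖ - 2*√5/5 ≈ -0.49443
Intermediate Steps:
j(y, P) = √(P² + y²)
G(T, w) = -⅕ (G(T, w) = 1/(-10 + 5) = 1/(-5) = -⅕)
(-2 + j(-2, 4))*G(-5, (-3 + 3)*(5 + 3)) = (-2 + √(4² + (-2)²))*(-⅕) = (-2 + √(16 + 4))*(-⅕) = (-2 + √20)*(-⅕) = (-2 + 2*√5)*(-⅕) = ⅖ - 2*√5/5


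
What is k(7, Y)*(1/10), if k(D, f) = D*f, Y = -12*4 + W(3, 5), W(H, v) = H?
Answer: -63/2 ≈ -31.500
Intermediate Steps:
Y = -45 (Y = -12*4 + 3 = -48 + 3 = -45)
k(7, Y)*(1/10) = (7*(-45))*(1/10) = -315/10 = -315*⅒ = -63/2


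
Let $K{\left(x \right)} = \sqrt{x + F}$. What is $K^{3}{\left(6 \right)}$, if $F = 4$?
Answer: $10 \sqrt{10} \approx 31.623$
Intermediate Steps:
$K{\left(x \right)} = \sqrt{4 + x}$ ($K{\left(x \right)} = \sqrt{x + 4} = \sqrt{4 + x}$)
$K^{3}{\left(6 \right)} = \left(\sqrt{4 + 6}\right)^{3} = \left(\sqrt{10}\right)^{3} = 10 \sqrt{10}$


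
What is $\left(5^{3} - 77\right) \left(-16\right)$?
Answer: $-768$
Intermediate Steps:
$\left(5^{3} - 77\right) \left(-16\right) = \left(125 - 77\right) \left(-16\right) = 48 \left(-16\right) = -768$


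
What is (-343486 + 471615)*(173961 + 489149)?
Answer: 84963621190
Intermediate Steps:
(-343486 + 471615)*(173961 + 489149) = 128129*663110 = 84963621190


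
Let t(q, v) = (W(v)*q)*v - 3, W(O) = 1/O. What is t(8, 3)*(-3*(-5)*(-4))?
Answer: -300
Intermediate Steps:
t(q, v) = -3 + q (t(q, v) = (q/v)*v - 3 = q - 3 = -3 + q)
t(8, 3)*(-3*(-5)*(-4)) = (-3 + 8)*(-3*(-5)*(-4)) = 5*(15*(-4)) = 5*(-60) = -300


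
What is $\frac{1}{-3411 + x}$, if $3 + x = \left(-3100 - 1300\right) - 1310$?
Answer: $- \frac{1}{9124} \approx -0.0001096$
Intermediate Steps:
$x = -5713$ ($x = -3 - 5710 = -5713$)
$\frac{1}{-3411 + x} = \frac{1}{-3411 - 5713} = \frac{1}{-9124} = - \frac{1}{9124}$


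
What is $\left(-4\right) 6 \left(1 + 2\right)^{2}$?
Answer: $-216$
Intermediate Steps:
$\left(-4\right) 6 \left(1 + 2\right)^{2} = - 24 \cdot 3^{2} = \left(-24\right) 9 = -216$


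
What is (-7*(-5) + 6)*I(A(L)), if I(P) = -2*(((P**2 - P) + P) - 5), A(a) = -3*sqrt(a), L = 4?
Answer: -2542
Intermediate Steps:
I(P) = 10 - 2*P**2 (I(P) = -2*(P**2 - 5) = -2*(-5 + P**2) = 10 - 2*P**2)
(-7*(-5) + 6)*I(A(L)) = (-7*(-5) + 6)*(10 - 2*(-3*sqrt(4))**2) = (35 + 6)*(10 - 2*(-3*2)**2) = 41*(10 - 2*(-6)**2) = 41*(10 - 2*36) = 41*(10 - 72) = 41*(-62) = -2542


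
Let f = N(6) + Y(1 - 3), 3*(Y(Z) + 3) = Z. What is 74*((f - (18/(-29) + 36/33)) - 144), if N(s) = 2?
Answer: -10349122/957 ≈ -10814.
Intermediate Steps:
Y(Z) = -3 + Z/3
f = -5/3 (f = 2 + (-3 + (1 - 3)/3) = 2 + (-3 + (⅓)*(-2)) = 2 + (-3 - ⅔) = 2 - 11/3 = -5/3 ≈ -1.6667)
74*((f - (18/(-29) + 36/33)) - 144) = 74*((-5/3 - (18/(-29) + 36/33)) - 144) = 74*((-5/3 - (18*(-1/29) + 36*(1/33))) - 144) = 74*((-5/3 - (-18/29 + 12/11)) - 144) = 74*((-5/3 - 1*150/319) - 144) = 74*((-5/3 - 150/319) - 144) = 74*(-2045/957 - 144) = 74*(-139853/957) = -10349122/957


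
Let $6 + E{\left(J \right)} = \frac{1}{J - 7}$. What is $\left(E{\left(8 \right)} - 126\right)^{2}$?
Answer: $17161$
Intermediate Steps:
$E{\left(J \right)} = -6 + \frac{1}{-7 + J}$ ($E{\left(J \right)} = -6 + \frac{1}{J - 7} = -6 + \frac{1}{-7 + J}$)
$\left(E{\left(8 \right)} - 126\right)^{2} = \left(\frac{43 - 48}{-7 + 8} - 126\right)^{2} = \left(\frac{43 - 48}{1} - 126\right)^{2} = \left(1 \left(-5\right) - 126\right)^{2} = \left(-5 - 126\right)^{2} = \left(-131\right)^{2} = 17161$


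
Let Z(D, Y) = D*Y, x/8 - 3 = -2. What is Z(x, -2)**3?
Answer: -4096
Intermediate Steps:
x = 8 (x = 24 + 8*(-2) = 24 - 16 = 8)
Z(x, -2)**3 = (8*(-2))**3 = (-16)**3 = -4096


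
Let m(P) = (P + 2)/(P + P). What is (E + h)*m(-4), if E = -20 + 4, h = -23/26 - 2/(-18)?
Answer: -3925/936 ≈ -4.1934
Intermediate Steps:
m(P) = (2 + P)/(2*P) (m(P) = (2 + P)/((2*P)) = (2 + P)*(1/(2*P)) = (2 + P)/(2*P))
h = -181/234 (h = -23*1/26 - 2*(-1/18) = -23/26 + ⅑ = -181/234 ≈ -0.77350)
E = -16
(E + h)*m(-4) = (-16 - 181/234)*((½)*(2 - 4)/(-4)) = -3925*(-1)*(-2)/(468*4) = -3925/234*¼ = -3925/936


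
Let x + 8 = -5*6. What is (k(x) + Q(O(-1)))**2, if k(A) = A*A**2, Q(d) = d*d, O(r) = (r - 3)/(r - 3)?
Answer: 3010826641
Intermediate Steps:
O(r) = 1 (O(r) = (-3 + r)/(-3 + r) = 1)
Q(d) = d**2
x = -38 (x = -8 - 5*6 = -8 - 30 = -38)
k(A) = A**3
(k(x) + Q(O(-1)))**2 = ((-38)**3 + 1**2)**2 = (-54872 + 1)**2 = (-54871)**2 = 3010826641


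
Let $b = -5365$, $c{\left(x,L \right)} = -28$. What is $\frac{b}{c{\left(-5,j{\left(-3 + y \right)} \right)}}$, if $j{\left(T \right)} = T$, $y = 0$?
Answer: $\frac{5365}{28} \approx 191.61$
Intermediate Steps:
$\frac{b}{c{\left(-5,j{\left(-3 + y \right)} \right)}} = - \frac{5365}{-28} = \left(-5365\right) \left(- \frac{1}{28}\right) = \frac{5365}{28}$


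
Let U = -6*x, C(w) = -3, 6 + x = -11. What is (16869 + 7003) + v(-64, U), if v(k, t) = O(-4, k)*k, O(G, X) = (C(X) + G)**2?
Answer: 20736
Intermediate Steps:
x = -17 (x = -6 - 11 = -17)
O(G, X) = (-3 + G)**2
U = 102 (U = -6*(-17) = 102)
v(k, t) = 49*k (v(k, t) = (-3 - 4)**2*k = (-7)**2*k = 49*k)
(16869 + 7003) + v(-64, U) = (16869 + 7003) + 49*(-64) = 23872 - 3136 = 20736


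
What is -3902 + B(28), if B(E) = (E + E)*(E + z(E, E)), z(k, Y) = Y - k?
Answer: -2334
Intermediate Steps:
B(E) = 2*E² (B(E) = (E + E)*(E + (E - E)) = (2*E)*(E + 0) = (2*E)*E = 2*E²)
-3902 + B(28) = -3902 + 2*28² = -3902 + 2*784 = -3902 + 1568 = -2334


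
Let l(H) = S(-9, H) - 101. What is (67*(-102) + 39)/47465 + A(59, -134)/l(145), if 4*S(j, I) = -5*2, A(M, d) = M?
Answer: -1401487/1965051 ≈ -0.71321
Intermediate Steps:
S(j, I) = -5/2 (S(j, I) = (-5*2)/4 = (¼)*(-10) = -5/2)
l(H) = -207/2 (l(H) = -5/2 - 101 = -207/2)
(67*(-102) + 39)/47465 + A(59, -134)/l(145) = (67*(-102) + 39)/47465 + 59/(-207/2) = (-6834 + 39)*(1/47465) + 59*(-2/207) = -6795*1/47465 - 118/207 = -1359/9493 - 118/207 = -1401487/1965051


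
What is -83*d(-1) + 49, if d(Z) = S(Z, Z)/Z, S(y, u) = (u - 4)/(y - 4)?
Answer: 132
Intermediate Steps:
S(y, u) = (-4 + u)/(-4 + y)
d(Z) = 1/Z (d(Z) = ((-4 + Z)/(-4 + Z))/Z = 1/Z)
-83*d(-1) + 49 = -83/(-1) + 49 = -83*(-1) + 49 = 83 + 49 = 132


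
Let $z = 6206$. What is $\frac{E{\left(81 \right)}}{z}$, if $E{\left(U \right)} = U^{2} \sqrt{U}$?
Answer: $\frac{59049}{6206} \approx 9.5148$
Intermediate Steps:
$E{\left(U \right)} = U^{\frac{5}{2}}$
$\frac{E{\left(81 \right)}}{z} = \frac{81^{\frac{5}{2}}}{6206} = 59049 \cdot \frac{1}{6206} = \frac{59049}{6206}$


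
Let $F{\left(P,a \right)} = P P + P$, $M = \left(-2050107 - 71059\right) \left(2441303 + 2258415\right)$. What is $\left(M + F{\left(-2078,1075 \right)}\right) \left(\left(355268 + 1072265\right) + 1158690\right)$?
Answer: $-25781740831191137586$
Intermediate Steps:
$M = -9968882031188$ ($M = \left(-2121166\right) 4699718 = -9968882031188$)
$F{\left(P,a \right)} = P + P^{2}$ ($F{\left(P,a \right)} = P^{2} + P = P + P^{2}$)
$\left(M + F{\left(-2078,1075 \right)}\right) \left(\left(355268 + 1072265\right) + 1158690\right) = \left(-9968882031188 - 2078 \left(1 - 2078\right)\right) \left(\left(355268 + 1072265\right) + 1158690\right) = \left(-9968882031188 - -4316006\right) \left(1427533 + 1158690\right) = \left(-9968882031188 + 4316006\right) 2586223 = \left(-9968877715182\right) 2586223 = -25781740831191137586$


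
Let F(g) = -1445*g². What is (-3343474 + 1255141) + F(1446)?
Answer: -3023461953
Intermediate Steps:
(-3343474 + 1255141) + F(1446) = (-3343474 + 1255141) - 1445*1446² = -2088333 - 1445*2090916 = -2088333 - 3021373620 = -3023461953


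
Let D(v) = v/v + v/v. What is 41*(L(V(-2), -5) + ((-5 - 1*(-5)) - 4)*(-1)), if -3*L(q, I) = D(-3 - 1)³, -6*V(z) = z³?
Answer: 164/3 ≈ 54.667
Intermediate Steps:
D(v) = 2 (D(v) = 1 + 1 = 2)
V(z) = -z³/6
L(q, I) = -8/3 (L(q, I) = -⅓*2³ = -⅓*8 = -8/3)
41*(L(V(-2), -5) + ((-5 - 1*(-5)) - 4)*(-1)) = 41*(-8/3 + ((-5 - 1*(-5)) - 4)*(-1)) = 41*(-8/3 + ((-5 + 5) - 4)*(-1)) = 41*(-8/3 + (0 - 4)*(-1)) = 41*(-8/3 - 4*(-1)) = 41*(-8/3 + 4) = 41*(4/3) = 164/3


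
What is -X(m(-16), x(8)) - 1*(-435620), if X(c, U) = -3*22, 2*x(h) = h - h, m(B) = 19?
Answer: 435686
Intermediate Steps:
x(h) = 0 (x(h) = (h - h)/2 = (1/2)*0 = 0)
X(c, U) = -66
-X(m(-16), x(8)) - 1*(-435620) = -1*(-66) - 1*(-435620) = 66 + 435620 = 435686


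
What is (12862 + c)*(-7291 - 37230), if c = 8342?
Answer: -944023284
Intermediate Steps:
(12862 + c)*(-7291 - 37230) = (12862 + 8342)*(-7291 - 37230) = 21204*(-44521) = -944023284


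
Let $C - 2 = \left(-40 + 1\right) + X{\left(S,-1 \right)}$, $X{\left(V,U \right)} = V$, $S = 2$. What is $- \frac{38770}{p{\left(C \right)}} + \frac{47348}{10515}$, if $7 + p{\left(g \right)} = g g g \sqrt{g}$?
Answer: $\frac{24177300670027}{5369267517110} - \frac{16961875 i \sqrt{35}}{656523438} \approx 4.5029 - 0.15285 i$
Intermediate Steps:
$C = -35$ ($C = 2 + \left(\left(-40 + 1\right) + 2\right) = 2 + \left(-39 + 2\right) = 2 - 37 = -35$)
$p{\left(g \right)} = -7 + g^{\frac{7}{2}}$ ($p{\left(g \right)} = -7 + g g g \sqrt{g} = -7 + g^{2} g \sqrt{g} = -7 + g^{3} \sqrt{g} = -7 + g^{\frac{7}{2}}$)
$- \frac{38770}{p{\left(C \right)}} + \frac{47348}{10515} = - \frac{38770}{-7 + \left(-35\right)^{\frac{7}{2}}} + \frac{47348}{10515} = - \frac{38770}{-7 - 42875 i \sqrt{35}} + 47348 \cdot \frac{1}{10515} = - \frac{38770}{-7 - 42875 i \sqrt{35}} + \frac{47348}{10515} = \frac{47348}{10515} - \frac{38770}{-7 - 42875 i \sqrt{35}}$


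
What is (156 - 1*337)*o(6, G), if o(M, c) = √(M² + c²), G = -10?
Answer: -362*√34 ≈ -2110.8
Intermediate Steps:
(156 - 1*337)*o(6, G) = (156 - 1*337)*√(6² + (-10)²) = (156 - 337)*√(36 + 100) = -362*√34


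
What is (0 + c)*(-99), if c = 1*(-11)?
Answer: 1089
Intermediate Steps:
c = -11
(0 + c)*(-99) = (0 - 11)*(-99) = -11*(-99) = 1089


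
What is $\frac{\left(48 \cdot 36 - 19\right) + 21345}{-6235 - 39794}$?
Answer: $- \frac{23054}{46029} \approx -0.50086$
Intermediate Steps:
$\frac{\left(48 \cdot 36 - 19\right) + 21345}{-6235 - 39794} = \frac{\left(1728 - 19\right) + 21345}{-46029} = \left(1709 + 21345\right) \left(- \frac{1}{46029}\right) = 23054 \left(- \frac{1}{46029}\right) = - \frac{23054}{46029}$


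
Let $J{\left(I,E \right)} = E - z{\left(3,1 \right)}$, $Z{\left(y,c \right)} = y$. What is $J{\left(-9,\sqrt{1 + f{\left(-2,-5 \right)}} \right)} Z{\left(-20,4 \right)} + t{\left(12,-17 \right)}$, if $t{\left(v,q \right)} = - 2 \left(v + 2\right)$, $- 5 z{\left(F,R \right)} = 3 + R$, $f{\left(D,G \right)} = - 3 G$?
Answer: $-124$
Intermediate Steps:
$z{\left(F,R \right)} = - \frac{3}{5} - \frac{R}{5}$ ($z{\left(F,R \right)} = - \frac{3 + R}{5} = - \frac{3}{5} - \frac{R}{5}$)
$t{\left(v,q \right)} = -4 - 2 v$ ($t{\left(v,q \right)} = - 2 \left(2 + v\right) = -4 - 2 v$)
$J{\left(I,E \right)} = \frac{4}{5} + E$ ($J{\left(I,E \right)} = E - \left(- \frac{3}{5} - \frac{1}{5}\right) = E - - \frac{4}{5} = E + \frac{4}{5} = \frac{4}{5} + E$)
$J{\left(-9,\sqrt{1 + f{\left(-2,-5 \right)}} \right)} Z{\left(-20,4 \right)} + t{\left(12,-17 \right)} = \left(\frac{4}{5} + \sqrt{1 - -15}\right) \left(-20\right) - 28 = \left(\frac{4}{5} + \sqrt{1 + 15}\right) \left(-20\right) - 28 = \left(\frac{4}{5} + \sqrt{16}\right) \left(-20\right) - 28 = \left(\frac{4}{5} + 4\right) \left(-20\right) - 28 = \frac{24}{5} \left(-20\right) - 28 = -96 - 28 = -124$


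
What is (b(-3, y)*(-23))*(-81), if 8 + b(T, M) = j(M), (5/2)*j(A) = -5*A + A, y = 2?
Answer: -104328/5 ≈ -20866.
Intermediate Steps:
j(A) = -8*A/5 (j(A) = 2*(-5*A + A)/5 = 2*(-4*A)/5 = -8*A/5)
b(T, M) = -8 - 8*M/5
(b(-3, y)*(-23))*(-81) = ((-8 - 8/5*2)*(-23))*(-81) = ((-8 - 16/5)*(-23))*(-81) = -56/5*(-23)*(-81) = (1288/5)*(-81) = -104328/5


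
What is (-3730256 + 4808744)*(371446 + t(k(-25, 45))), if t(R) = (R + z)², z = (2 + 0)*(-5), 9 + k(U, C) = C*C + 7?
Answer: 4770815694120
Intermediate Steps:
k(U, C) = -2 + C² (k(U, C) = -9 + (C*C + 7) = -9 + (C² + 7) = -9 + (7 + C²) = -2 + C²)
z = -10 (z = 2*(-5) = -10)
t(R) = (-10 + R)² (t(R) = (R - 10)² = (-10 + R)²)
(-3730256 + 4808744)*(371446 + t(k(-25, 45))) = (-3730256 + 4808744)*(371446 + (-10 + (-2 + 45²))²) = 1078488*(371446 + (-10 + (-2 + 2025))²) = 1078488*(371446 + (-10 + 2023)²) = 1078488*(371446 + 2013²) = 1078488*(371446 + 4052169) = 1078488*4423615 = 4770815694120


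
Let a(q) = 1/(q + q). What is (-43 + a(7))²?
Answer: 361201/196 ≈ 1842.9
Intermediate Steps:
a(q) = 1/(2*q)
(-43 + a(7))² = (-43 + (½)/7)² = (-43 + (½)*(⅐))² = (-43 + 1/14)² = (-601/14)² = 361201/196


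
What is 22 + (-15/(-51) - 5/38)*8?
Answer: 7526/323 ≈ 23.300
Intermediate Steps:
22 + (-15/(-51) - 5/38)*8 = 22 + (-15*(-1/51) - 5*1/38)*8 = 22 + (5/17 - 5/38)*8 = 22 + (105/646)*8 = 22 + 420/323 = 7526/323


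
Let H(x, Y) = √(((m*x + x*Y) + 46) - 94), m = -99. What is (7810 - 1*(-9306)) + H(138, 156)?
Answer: 17116 + √7818 ≈ 17204.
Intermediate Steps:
H(x, Y) = √(-48 - 99*x + Y*x) (H(x, Y) = √(((-99*x + x*Y) + 46) - 94) = √(((-99*x + Y*x) + 46) - 94) = √((46 - 99*x + Y*x) - 94) = √(-48 - 99*x + Y*x))
(7810 - 1*(-9306)) + H(138, 156) = (7810 - 1*(-9306)) + √(-48 - 99*138 + 156*138) = (7810 + 9306) + √(-48 - 13662 + 21528) = 17116 + √7818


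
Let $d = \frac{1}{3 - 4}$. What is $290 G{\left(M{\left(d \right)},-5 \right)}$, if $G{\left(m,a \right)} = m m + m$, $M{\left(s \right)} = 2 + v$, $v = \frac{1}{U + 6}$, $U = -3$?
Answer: $\frac{20300}{9} \approx 2255.6$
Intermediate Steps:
$v = \frac{1}{3}$ ($v = \frac{1}{-3 + 6} = \frac{1}{3} \approx 0.33333$)
$d = -1$ ($d = \frac{1}{3 - 4} = \frac{1}{-1} = -1$)
$M{\left(s \right)} = \frac{7}{3}$ ($M{\left(s \right)} = 2 + \frac{1}{3} = \frac{7}{3}$)
$G{\left(m,a \right)} = m + m^{2}$ ($G{\left(m,a \right)} = m^{2} + m = m + m^{2}$)
$290 G{\left(M{\left(d \right)},-5 \right)} = 290 \frac{7 \left(1 + \frac{7}{3}\right)}{3} = 290 \cdot \frac{7}{3} \cdot \frac{10}{3} = 290 \cdot \frac{70}{9} = \frac{20300}{9}$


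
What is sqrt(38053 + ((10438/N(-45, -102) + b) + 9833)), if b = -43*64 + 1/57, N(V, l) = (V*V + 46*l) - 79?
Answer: 2*sqrt(69103208163126)/78261 ≈ 212.44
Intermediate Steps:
N(V, l) = -79 + V**2 + 46*l (N(V, l) = (V**2 + 46*l) - 79 = -79 + V**2 + 46*l)
b = -156863/57 (b = -2752 + 1/57 = -156863/57 ≈ -2752.0)
sqrt(38053 + ((10438/N(-45, -102) + b) + 9833)) = sqrt(38053 + ((10438/(-79 + (-45)**2 + 46*(-102)) - 156863/57) + 9833)) = sqrt(38053 + ((10438/(-79 + 2025 - 4692) - 156863/57) + 9833)) = sqrt(38053 + ((10438/(-2746) - 156863/57) + 9833)) = sqrt(38053 + ((10438*(-1/2746) - 156863/57) + 9833)) = sqrt(38053 + ((-5219/1373 - 156863/57) + 9833)) = sqrt(38053 + (-215670382/78261 + 9833)) = sqrt(38053 + 553870031/78261) = sqrt(3531935864/78261) = 2*sqrt(69103208163126)/78261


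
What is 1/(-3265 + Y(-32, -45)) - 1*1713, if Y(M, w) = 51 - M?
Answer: -5450767/3182 ≈ -1713.0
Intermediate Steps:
1/(-3265 + Y(-32, -45)) - 1*1713 = 1/(-3265 + (51 - 1*(-32))) - 1*1713 = 1/(-3265 + (51 + 32)) - 1713 = 1/(-3265 + 83) - 1713 = 1/(-3182) - 1713 = -1/3182 - 1713 = -5450767/3182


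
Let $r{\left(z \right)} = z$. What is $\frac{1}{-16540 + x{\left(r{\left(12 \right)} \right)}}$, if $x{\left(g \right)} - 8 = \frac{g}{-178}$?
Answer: $- \frac{89}{1471354} \approx -6.0488 \cdot 10^{-5}$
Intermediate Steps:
$x{\left(g \right)} = 8 - \frac{g}{178}$ ($x{\left(g \right)} = 8 + \frac{g}{-178} = 8 + g \left(- \frac{1}{178}\right) = 8 - \frac{g}{178}$)
$\frac{1}{-16540 + x{\left(r{\left(12 \right)} \right)}} = \frac{1}{-16540 + \left(8 - \frac{6}{89}\right)} = \frac{1}{-16540 + \frac{706}{89}} = \frac{1}{- \frac{1471354}{89}} = - \frac{89}{1471354}$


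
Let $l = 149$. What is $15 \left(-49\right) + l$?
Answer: $-586$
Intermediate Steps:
$15 \left(-49\right) + l = 15 \left(-49\right) + 149 = -735 + 149 = -586$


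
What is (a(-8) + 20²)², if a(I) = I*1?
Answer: 153664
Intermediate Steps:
a(I) = I
(a(-8) + 20²)² = (-8 + 20²)² = (-8 + 400)² = 392² = 153664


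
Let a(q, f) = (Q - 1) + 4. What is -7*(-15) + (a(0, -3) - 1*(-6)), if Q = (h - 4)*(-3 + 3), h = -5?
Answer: 114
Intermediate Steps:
Q = 0 (Q = (-5 - 4)*(-3 + 3) = -9*0 = 0)
a(q, f) = 3 (a(q, f) = (0 - 1) + 4 = -1 + 4 = 3)
-7*(-15) + (a(0, -3) - 1*(-6)) = -7*(-15) + (3 - 1*(-6)) = 105 + (3 + 6) = 105 + 9 = 114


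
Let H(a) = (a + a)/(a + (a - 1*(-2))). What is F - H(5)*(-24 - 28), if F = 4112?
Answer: 12466/3 ≈ 4155.3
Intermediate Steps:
H(a) = 2*a/(2 + 2*a) (H(a) = (2*a)/(a + (a + 2)) = (2*a)/(a + (2 + a)) = (2*a)/(2 + 2*a) = 2*a/(2 + 2*a))
F - H(5)*(-24 - 28) = 4112 - 5/(1 + 5)*(-24 - 28) = 4112 - 5/6*(-52) = 4112 - 5*(⅙)*(-52) = 4112 - 5*(-52)/6 = 4112 - 1*(-130/3) = 4112 + 130/3 = 12466/3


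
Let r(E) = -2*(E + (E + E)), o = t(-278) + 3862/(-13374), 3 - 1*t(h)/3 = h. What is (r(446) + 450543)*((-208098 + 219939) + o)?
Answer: 4220697463451/743 ≈ 5.6806e+9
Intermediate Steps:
t(h) = 9 - 3*h
o = 5635210/6687 (o = (9 - 3*(-278)) + 3862/(-13374) = (9 + 834) + 3862*(-1/13374) = 843 - 1931/6687 = 5635210/6687 ≈ 842.71)
r(E) = -6*E (r(E) = -2*(E + 2*E) = -6*E)
(r(446) + 450543)*((-208098 + 219939) + o) = (-6*446 + 450543)*((-208098 + 219939) + 5635210/6687) = (-2676 + 450543)*(11841 + 5635210/6687) = 447867*(84815977/6687) = 4220697463451/743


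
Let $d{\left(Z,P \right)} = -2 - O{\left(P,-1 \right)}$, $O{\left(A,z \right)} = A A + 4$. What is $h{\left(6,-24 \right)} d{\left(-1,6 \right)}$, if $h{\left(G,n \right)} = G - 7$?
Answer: $42$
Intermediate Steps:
$O{\left(A,z \right)} = 4 + A^{2}$ ($O{\left(A,z \right)} = A^{2} + 4 = 4 + A^{2}$)
$h{\left(G,n \right)} = -7 + G$
$d{\left(Z,P \right)} = -6 - P^{2}$ ($d{\left(Z,P \right)} = -2 - \left(4 + P^{2}\right) = -6 - P^{2}$)
$h{\left(6,-24 \right)} d{\left(-1,6 \right)} = \left(-7 + 6\right) \left(-6 - 6^{2}\right) = - (-6 - 36) = \left(-1\right) \left(-42\right) = 42$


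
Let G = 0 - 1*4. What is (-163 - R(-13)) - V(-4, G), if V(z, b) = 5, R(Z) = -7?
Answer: -161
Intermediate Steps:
G = -4 (G = 0 - 4 = -4)
(-163 - R(-13)) - V(-4, G) = (-163 - 1*(-7)) - 5 = (-163 + 7) - 1*5 = -156 - 5 = -161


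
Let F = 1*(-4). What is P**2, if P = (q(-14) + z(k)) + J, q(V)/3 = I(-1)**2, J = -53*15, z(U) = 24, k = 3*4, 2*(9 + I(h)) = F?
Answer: 166464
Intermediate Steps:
F = -4
I(h) = -11 (I(h) = -9 + (1/2)*(-4) = -9 - 2 = -11)
k = 12
J = -795
q(V) = 363 (q(V) = 3*(-11)**2 = 3*121 = 363)
P = -408 (P = (363 + 24) - 795 = 387 - 795 = -408)
P**2 = (-408)**2 = 166464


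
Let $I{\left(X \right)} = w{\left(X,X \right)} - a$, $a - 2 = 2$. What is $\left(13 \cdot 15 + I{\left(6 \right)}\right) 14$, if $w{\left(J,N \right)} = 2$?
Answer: $2702$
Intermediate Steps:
$a = 4$ ($a = 2 + 2 = 4$)
$I{\left(X \right)} = -2$ ($I{\left(X \right)} = 2 - 4 = -2$)
$\left(13 \cdot 15 + I{\left(6 \right)}\right) 14 = \left(13 \cdot 15 - 2\right) 14 = \left(195 - 2\right) 14 = 193 \cdot 14 = 2702$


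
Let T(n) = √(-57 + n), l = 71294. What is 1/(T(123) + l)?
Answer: 35647/2541417185 - √66/5082834370 ≈ 1.4025e-5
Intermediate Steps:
1/(T(123) + l) = 1/(√(-57 + 123) + 71294) = 1/(√66 + 71294) = 1/(71294 + √66)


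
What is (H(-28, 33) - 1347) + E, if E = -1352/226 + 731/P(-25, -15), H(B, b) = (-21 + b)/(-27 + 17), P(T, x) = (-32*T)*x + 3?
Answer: -213476132/157635 ≈ -1354.2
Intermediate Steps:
P(T, x) = 3 - 32*T*x (P(T, x) = -32*T*x + 3 = 3 - 32*T*x)
H(B, b) = 21/10 - b/10 (H(B, b) = (-21 + b)/(-10) = (-21 + b)*(-⅒) = 21/10 - b/10)
E = -190525/31527 (E = -1352/226 + 731/(3 - 32*(-25)*(-15)) = -1352*1/226 + 731/(3 - 12000) = -676/113 + 731/(-11997) = -676/113 + 731*(-1/11997) = -676/113 - 17/279 = -190525/31527 ≈ -6.0432)
(H(-28, 33) - 1347) + E = ((21/10 - ⅒*33) - 1347) - 190525/31527 = ((21/10 - 33/10) - 1347) - 190525/31527 = (-6/5 - 1347) - 190525/31527 = -6741/5 - 190525/31527 = -213476132/157635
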